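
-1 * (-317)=317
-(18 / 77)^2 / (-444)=27 / 219373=0.00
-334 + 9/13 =-4333/13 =-333.31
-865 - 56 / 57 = -49361 / 57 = -865.98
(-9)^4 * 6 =39366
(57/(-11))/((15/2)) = -0.69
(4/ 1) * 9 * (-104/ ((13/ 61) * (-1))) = 17568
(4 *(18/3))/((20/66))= 396/5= 79.20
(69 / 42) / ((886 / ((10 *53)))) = 6095 / 6202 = 0.98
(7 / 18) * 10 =35 / 9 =3.89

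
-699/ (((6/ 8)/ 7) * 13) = -6524/ 13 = -501.85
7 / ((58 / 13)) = 91 / 58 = 1.57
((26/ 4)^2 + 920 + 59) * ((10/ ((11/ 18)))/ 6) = 61275/ 22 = 2785.23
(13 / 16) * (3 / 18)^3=13 / 3456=0.00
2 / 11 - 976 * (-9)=96626 / 11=8784.18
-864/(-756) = 8/7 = 1.14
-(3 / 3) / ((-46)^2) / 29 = -0.00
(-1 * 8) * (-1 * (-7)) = -56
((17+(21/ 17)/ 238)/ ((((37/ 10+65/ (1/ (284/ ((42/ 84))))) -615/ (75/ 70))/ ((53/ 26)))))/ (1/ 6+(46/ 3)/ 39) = 23442165/ 13761632923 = 0.00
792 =792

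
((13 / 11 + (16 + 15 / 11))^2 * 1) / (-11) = -41616 / 1331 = -31.27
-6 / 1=-6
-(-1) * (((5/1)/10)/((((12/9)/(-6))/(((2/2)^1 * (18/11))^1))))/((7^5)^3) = -81/104446353218746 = -0.00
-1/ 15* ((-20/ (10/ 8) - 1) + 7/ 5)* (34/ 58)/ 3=442/ 2175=0.20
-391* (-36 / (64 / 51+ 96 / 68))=10557 / 2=5278.50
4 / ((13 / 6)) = 24 / 13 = 1.85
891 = 891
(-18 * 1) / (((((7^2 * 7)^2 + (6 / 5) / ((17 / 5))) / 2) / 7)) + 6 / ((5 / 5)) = 11995950 / 2000039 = 6.00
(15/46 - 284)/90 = -13049/4140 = -3.15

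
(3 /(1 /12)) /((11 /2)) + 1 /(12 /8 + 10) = 1678 /253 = 6.63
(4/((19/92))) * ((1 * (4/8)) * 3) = 29.05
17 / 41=0.41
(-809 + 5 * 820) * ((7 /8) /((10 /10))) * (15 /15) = 23037 /8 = 2879.62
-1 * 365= -365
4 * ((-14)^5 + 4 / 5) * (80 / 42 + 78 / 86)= -9103554032 / 1505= -6048873.11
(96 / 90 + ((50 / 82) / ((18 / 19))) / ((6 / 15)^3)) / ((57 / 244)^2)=1221838723 / 5994405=203.83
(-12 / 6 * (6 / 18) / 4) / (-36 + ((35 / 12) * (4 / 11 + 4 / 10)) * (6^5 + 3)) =-11 / 1141137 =-0.00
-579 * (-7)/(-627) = -1351/209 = -6.46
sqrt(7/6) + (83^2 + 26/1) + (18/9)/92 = sqrt(42)/6 + 318091/46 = 6916.10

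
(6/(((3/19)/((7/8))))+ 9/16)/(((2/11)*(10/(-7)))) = -41657/320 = -130.18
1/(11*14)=1/154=0.01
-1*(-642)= 642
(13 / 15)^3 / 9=2197 / 30375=0.07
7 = 7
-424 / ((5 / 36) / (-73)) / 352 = 34821 / 55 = 633.11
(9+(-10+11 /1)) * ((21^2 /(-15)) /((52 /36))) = -2646 /13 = -203.54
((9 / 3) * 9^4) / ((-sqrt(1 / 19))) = -19683 * sqrt(19) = -85796.21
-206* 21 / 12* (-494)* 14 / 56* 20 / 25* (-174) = -30987138 / 5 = -6197427.60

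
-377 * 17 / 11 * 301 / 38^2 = -1929109 / 15884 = -121.45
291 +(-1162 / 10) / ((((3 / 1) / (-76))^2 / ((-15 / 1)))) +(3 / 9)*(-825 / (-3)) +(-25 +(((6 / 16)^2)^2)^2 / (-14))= 788478920995613 / 704643072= 1118976.33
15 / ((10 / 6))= 9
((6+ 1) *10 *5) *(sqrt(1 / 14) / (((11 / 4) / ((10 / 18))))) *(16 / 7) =43.19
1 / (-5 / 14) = -14 / 5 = -2.80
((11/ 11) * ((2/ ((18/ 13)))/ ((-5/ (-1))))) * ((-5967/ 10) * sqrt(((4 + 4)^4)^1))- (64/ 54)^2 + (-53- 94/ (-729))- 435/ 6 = -135583013/ 12150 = -11159.10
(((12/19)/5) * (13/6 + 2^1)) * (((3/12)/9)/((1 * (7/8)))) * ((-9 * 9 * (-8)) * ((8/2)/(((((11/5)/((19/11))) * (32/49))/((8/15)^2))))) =14.81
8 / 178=4 / 89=0.04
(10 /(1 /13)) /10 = 13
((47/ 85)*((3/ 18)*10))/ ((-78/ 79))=-3713/ 3978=-0.93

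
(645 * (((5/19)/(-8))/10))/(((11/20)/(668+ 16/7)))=-3782925/1463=-2585.73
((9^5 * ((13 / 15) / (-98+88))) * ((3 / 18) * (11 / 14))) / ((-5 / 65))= 12196899 / 1400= 8712.07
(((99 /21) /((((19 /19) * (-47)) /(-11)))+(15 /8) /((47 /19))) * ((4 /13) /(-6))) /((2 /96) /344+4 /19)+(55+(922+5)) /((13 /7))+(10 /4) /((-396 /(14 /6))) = 528.30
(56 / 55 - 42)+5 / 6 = -13249 / 330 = -40.15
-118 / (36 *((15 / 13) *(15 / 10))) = -767 / 405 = -1.89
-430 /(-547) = 430 /547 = 0.79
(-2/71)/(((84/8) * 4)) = -0.00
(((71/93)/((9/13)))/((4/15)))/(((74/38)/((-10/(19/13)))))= -299975/20646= -14.53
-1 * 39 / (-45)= 13 / 15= 0.87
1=1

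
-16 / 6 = -8 / 3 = -2.67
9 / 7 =1.29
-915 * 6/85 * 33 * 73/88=-120231/68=-1768.10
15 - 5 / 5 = 14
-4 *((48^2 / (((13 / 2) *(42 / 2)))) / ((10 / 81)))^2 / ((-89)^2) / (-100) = 3869835264 / 40996125625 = 0.09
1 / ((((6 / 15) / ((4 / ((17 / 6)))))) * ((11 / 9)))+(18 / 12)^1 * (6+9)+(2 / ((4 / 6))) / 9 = 28859 / 1122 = 25.72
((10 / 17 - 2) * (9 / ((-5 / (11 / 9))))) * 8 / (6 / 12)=4224 / 85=49.69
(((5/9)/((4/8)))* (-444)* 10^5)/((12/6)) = -74000000/3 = -24666666.67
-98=-98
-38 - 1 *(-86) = 48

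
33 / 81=0.41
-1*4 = -4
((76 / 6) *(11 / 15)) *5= 418 / 9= 46.44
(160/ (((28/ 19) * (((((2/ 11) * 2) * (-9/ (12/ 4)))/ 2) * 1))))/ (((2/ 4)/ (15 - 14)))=-398.10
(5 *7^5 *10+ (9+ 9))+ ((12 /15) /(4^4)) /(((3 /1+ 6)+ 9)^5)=508138393927681 /604661760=840368.00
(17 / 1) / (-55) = -17 / 55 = -0.31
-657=-657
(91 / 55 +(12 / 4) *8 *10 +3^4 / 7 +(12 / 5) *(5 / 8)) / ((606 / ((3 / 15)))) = 0.08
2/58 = 1/29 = 0.03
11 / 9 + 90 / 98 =944 / 441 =2.14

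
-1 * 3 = -3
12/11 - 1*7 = -65/11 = -5.91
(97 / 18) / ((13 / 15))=485 / 78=6.22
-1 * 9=-9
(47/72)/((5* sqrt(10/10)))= 47/360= 0.13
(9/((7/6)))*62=3348/7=478.29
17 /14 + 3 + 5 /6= 5.05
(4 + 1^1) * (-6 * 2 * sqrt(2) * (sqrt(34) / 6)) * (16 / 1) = -320 * sqrt(17) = -1319.39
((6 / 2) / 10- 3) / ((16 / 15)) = -81 / 32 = -2.53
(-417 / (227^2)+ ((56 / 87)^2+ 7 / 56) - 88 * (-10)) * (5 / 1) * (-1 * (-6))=13737097297045 / 520030668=26415.94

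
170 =170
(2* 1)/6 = 1/3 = 0.33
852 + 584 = 1436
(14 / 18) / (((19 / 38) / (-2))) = -28 / 9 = -3.11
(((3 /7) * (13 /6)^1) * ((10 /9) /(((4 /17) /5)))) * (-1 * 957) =-1762475 /84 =-20981.85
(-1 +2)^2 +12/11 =23/11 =2.09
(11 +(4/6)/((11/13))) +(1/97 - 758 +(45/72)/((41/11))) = -783282121/1049928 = -746.03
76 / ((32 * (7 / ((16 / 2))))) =19 / 7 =2.71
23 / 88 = 0.26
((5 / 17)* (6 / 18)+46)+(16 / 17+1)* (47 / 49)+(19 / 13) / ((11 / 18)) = 17993494 / 357357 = 50.35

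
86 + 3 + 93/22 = 2051/22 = 93.23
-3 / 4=-0.75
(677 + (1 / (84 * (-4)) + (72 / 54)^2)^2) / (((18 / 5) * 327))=3455379245 / 5980552704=0.58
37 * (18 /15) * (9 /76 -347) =-2926293 /190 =-15401.54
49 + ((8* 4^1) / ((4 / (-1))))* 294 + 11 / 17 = -39140 / 17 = -2302.35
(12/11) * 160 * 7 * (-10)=-12218.18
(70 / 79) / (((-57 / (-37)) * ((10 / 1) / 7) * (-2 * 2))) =-0.10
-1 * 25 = -25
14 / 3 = 4.67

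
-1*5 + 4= -1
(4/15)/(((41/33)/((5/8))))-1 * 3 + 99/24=413/328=1.26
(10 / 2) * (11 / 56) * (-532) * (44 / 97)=-22990 / 97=-237.01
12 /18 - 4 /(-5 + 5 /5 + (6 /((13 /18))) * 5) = 205 /366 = 0.56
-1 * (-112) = 112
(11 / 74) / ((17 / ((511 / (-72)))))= -5621 / 90576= -0.06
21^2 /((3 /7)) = 1029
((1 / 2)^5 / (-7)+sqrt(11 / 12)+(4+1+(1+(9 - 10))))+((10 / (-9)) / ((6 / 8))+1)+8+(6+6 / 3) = sqrt(33) / 6+124069 / 6048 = 21.47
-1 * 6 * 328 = -1968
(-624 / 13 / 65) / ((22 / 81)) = -1944 / 715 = -2.72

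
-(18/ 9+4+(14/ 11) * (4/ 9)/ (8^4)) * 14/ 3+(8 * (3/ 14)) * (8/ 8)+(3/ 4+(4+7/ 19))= -214055605/ 10112256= -21.17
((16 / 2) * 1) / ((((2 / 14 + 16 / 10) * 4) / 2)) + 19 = 1299 / 61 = 21.30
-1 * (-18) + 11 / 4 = 83 / 4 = 20.75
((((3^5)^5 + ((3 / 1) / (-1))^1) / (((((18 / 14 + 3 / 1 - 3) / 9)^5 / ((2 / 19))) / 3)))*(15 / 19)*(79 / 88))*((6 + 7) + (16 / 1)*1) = 367027985232493439400 / 3971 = 92427092730418896.85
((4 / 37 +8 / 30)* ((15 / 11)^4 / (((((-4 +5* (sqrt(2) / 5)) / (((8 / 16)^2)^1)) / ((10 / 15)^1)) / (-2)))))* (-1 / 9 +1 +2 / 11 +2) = 3952000* sqrt(2) / 41712209 +15808000 / 41712209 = 0.51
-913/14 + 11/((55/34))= -4089/70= -58.41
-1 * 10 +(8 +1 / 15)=-1.93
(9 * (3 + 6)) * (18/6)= 243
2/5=0.40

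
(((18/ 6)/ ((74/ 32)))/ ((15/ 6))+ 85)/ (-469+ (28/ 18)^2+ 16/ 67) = -85860567/ 468204475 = -0.18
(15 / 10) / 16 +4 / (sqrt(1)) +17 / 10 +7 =2047 / 160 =12.79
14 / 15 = 0.93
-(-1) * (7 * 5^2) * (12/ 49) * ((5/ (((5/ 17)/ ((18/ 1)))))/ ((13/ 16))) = 16140.66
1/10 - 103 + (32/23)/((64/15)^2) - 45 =-2175963/14720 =-147.82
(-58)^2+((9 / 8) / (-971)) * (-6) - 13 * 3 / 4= 6513967 / 1942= 3354.26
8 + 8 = 16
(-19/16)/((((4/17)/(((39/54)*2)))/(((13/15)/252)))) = -54587/2177280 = -0.03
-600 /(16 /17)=-1275 /2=-637.50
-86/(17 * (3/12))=-20.24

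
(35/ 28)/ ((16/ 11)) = 55/ 64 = 0.86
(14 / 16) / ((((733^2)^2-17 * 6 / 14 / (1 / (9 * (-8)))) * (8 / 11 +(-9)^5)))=-539 / 10500350832057523112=-0.00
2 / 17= 0.12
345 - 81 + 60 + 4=328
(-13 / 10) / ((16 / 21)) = -273 / 160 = -1.71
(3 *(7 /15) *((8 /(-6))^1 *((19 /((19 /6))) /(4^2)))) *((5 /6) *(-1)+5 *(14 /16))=-119 /48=-2.48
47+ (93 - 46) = 94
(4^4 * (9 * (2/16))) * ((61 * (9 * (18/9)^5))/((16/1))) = 316224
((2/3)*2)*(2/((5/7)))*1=56/15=3.73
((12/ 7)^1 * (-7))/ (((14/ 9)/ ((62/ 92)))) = -837/ 161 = -5.20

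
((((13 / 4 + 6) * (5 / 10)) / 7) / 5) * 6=111 / 140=0.79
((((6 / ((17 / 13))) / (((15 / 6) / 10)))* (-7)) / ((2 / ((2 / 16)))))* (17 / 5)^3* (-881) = 69508257 / 250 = 278033.03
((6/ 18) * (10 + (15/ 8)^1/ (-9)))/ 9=235/ 648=0.36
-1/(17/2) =-2/17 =-0.12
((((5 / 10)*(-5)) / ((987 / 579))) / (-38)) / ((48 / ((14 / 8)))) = 965 / 685824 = 0.00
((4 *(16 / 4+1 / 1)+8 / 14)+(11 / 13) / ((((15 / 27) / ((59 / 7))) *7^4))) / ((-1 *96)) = -7493067 / 34958560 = -0.21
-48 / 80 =-3 / 5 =-0.60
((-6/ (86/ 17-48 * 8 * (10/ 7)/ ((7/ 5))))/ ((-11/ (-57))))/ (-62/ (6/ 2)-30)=-22491/ 14176184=-0.00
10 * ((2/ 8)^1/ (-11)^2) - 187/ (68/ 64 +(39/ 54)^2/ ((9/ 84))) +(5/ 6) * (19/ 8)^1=-3954910963/ 133926672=-29.53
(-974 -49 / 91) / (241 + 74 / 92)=-582774 / 144599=-4.03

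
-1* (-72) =72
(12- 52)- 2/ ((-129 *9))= -46438/ 1161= -40.00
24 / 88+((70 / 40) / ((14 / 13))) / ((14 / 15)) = 2481 / 1232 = 2.01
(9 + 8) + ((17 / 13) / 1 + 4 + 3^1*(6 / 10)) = 1567 / 65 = 24.11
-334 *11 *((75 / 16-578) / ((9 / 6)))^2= -154572397573 / 288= -536709713.80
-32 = -32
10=10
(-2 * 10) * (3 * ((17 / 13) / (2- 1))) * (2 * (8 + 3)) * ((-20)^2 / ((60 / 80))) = -11968000 / 13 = -920615.38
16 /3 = 5.33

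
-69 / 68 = -1.01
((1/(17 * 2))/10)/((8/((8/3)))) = 0.00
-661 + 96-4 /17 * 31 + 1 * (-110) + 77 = -10290 /17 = -605.29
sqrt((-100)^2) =100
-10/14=-5/7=-0.71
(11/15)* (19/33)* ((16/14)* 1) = 152/315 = 0.48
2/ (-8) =-1/ 4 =-0.25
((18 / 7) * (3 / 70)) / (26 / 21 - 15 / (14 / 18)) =-81 / 13265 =-0.01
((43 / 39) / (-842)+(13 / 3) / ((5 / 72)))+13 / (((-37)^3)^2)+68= 54932615500776319 / 421266619093710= 130.40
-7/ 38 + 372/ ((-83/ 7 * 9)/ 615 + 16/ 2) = 20206543/ 426778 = 47.35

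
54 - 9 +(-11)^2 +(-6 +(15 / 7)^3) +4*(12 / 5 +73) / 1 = 808519 / 1715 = 471.44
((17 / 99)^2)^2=83521 / 96059601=0.00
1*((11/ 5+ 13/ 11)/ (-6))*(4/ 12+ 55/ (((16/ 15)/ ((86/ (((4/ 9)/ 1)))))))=-29693567/ 5280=-5623.78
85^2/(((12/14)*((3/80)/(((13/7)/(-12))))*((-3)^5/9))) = 1288.41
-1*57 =-57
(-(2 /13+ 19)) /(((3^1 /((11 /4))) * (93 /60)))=-4565 /403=-11.33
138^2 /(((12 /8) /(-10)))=-126960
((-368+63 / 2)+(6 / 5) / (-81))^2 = 8255357881 / 72900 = 113242.22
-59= -59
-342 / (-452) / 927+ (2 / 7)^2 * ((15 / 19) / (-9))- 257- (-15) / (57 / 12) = -16504072211 / 65015454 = -253.85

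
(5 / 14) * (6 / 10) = 3 / 14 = 0.21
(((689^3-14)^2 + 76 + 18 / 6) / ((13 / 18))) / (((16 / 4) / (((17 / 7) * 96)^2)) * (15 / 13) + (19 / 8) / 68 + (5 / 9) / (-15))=-3846709336823645098807296 / 52603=-73127185461354772518.82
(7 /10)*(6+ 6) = 42 /5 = 8.40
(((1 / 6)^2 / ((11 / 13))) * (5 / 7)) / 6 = 65 / 16632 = 0.00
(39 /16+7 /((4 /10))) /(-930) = -319 /14880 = -0.02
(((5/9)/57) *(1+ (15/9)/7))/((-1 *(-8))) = 0.00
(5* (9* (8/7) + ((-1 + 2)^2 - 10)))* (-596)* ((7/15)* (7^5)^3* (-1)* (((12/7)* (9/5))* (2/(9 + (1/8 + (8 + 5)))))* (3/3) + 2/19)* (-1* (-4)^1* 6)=2229592222528212659904/39235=56826614566795276.15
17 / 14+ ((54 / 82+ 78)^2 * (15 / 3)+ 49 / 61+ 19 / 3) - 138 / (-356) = 5930499011357 / 191649129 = 30944.57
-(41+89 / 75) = -3164 / 75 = -42.19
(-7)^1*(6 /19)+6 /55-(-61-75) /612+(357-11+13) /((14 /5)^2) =43.91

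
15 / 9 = 5 / 3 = 1.67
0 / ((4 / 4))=0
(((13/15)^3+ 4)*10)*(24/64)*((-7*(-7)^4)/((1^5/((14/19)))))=-215992.56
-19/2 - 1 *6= -31/2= -15.50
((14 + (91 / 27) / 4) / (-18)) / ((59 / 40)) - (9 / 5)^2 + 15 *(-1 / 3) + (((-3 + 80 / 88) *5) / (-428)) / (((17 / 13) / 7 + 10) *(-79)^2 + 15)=-28640809432301149 / 3254991544767600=-8.80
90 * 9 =810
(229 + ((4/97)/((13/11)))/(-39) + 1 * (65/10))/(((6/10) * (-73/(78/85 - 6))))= 27.33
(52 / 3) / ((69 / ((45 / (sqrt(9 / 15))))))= 260 * sqrt(15) / 69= 14.59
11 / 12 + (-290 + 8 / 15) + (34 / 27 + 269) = -9877 / 540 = -18.29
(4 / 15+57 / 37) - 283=-156062 / 555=-281.19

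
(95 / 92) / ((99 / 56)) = 1330 / 2277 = 0.58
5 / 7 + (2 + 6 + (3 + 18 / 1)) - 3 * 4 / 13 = 2620 / 91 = 28.79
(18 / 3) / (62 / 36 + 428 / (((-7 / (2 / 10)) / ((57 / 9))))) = -3780 / 47707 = -0.08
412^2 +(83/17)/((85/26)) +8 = 245293798/1445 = 169753.49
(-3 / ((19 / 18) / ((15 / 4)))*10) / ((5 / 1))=-405 / 19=-21.32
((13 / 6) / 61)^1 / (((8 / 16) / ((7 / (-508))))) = -91 / 92964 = -0.00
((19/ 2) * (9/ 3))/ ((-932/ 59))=-3363/ 1864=-1.80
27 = 27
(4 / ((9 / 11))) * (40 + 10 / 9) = 16280 / 81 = 200.99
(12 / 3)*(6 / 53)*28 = 672 / 53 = 12.68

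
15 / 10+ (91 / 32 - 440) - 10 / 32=-13951 / 32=-435.97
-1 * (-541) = 541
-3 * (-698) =2094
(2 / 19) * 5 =10 / 19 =0.53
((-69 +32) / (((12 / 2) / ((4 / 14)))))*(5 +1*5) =-370 / 21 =-17.62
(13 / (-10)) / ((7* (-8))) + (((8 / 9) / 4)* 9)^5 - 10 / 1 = 12333 / 560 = 22.02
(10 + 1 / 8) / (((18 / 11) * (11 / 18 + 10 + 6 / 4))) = 891 / 1744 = 0.51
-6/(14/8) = -24/7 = -3.43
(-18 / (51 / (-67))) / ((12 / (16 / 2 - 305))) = -19899 / 34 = -585.26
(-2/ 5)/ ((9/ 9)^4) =-2/ 5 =-0.40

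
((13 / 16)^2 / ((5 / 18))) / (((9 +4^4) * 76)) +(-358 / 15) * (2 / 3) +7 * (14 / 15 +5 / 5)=-275823751 / 116006400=-2.38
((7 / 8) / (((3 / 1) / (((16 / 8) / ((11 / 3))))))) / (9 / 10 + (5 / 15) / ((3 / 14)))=0.06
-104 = -104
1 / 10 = 0.10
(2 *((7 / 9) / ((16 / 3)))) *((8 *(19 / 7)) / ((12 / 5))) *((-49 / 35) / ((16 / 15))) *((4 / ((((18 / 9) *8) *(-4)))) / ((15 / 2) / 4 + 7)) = 665 / 27264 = 0.02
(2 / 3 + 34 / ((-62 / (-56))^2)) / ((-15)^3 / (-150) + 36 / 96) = 655120 / 527589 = 1.24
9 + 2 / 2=10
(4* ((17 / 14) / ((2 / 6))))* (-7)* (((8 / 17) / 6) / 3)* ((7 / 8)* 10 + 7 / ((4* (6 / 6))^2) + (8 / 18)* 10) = -1963 / 54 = -36.35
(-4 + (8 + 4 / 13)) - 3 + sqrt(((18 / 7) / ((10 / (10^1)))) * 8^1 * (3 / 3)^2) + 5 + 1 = 12 * sqrt(7) / 7 + 95 / 13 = 11.84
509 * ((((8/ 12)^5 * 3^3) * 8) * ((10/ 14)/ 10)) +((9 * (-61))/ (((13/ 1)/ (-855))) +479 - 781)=30171523/ 819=36839.47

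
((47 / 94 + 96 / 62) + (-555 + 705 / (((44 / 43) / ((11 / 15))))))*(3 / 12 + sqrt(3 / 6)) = -5915*sqrt(2) / 248- 5915 / 496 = -45.66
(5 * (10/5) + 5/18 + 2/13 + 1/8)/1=9881/936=10.56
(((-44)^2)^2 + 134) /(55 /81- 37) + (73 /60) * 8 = -2276834959 /22065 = -103187.63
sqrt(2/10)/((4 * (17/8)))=2 * sqrt(5)/85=0.05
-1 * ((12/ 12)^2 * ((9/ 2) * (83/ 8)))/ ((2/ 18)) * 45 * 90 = -13614075/ 8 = -1701759.38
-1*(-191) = 191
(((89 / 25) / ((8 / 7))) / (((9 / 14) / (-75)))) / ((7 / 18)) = -1869 / 2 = -934.50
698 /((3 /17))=11866 /3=3955.33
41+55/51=2146/51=42.08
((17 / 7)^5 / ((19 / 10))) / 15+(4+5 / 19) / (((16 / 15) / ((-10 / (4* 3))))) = -11231677 / 30655968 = -0.37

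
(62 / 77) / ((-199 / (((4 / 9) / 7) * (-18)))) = 496 / 107261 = 0.00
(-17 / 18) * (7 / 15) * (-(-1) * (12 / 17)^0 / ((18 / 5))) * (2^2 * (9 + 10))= -2261 / 243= -9.30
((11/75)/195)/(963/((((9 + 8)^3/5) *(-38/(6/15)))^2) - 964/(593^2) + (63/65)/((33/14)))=370762231367955361/201342276197570479275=0.00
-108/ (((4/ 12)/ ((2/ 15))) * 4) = -10.80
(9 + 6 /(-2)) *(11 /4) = 33 /2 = 16.50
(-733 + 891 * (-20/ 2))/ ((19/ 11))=-106073/ 19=-5582.79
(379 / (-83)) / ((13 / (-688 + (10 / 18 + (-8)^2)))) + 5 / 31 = 65972194 / 301041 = 219.15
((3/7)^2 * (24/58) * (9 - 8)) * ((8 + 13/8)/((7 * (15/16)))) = 0.11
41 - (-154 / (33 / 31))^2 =-187987 / 9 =-20887.44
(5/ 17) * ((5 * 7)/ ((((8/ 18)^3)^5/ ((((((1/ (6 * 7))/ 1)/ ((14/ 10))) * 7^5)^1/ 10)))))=4119538401327102075/ 73014444032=56420869.27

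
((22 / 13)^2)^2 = 234256 / 28561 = 8.20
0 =0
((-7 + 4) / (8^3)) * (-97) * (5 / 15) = 97 / 512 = 0.19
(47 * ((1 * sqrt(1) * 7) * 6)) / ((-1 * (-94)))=21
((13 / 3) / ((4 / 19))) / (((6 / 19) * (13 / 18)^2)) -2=3197 / 26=122.96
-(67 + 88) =-155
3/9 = 1/3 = 0.33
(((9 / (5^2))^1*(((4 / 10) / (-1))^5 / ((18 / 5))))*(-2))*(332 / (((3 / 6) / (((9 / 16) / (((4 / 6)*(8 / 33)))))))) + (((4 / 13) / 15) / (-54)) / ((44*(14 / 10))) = 11992350761 / 2533781250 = 4.73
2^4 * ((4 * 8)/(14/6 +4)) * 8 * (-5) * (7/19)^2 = -438.92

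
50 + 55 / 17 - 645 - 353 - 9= -16214 / 17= -953.76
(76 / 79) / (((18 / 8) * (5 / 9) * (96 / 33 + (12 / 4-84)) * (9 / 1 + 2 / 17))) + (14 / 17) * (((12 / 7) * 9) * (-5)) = -56800623416 / 894068675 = -63.53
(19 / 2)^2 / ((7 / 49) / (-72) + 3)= 45486 / 1511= 30.10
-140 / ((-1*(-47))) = -140 / 47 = -2.98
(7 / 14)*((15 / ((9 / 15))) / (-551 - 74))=-1 / 50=-0.02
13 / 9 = 1.44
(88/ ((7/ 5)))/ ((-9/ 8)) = -3520/ 63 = -55.87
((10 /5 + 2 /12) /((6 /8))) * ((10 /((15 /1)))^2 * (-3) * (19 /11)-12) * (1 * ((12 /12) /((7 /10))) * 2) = -245440 /2079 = -118.06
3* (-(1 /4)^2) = -3 /16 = -0.19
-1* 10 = -10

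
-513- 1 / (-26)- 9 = -13571 / 26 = -521.96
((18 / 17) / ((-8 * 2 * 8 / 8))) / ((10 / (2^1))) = -9 / 680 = -0.01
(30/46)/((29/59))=885/667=1.33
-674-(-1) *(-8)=-682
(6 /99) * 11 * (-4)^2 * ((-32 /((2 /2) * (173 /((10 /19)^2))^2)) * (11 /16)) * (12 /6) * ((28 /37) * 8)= -3153920000 /432941870199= -0.01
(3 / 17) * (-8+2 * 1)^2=108 / 17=6.35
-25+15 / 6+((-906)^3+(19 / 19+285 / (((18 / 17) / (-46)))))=-4462138915 / 6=-743689819.17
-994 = -994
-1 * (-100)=100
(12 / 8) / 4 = 3 / 8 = 0.38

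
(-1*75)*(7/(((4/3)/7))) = -11025/4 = -2756.25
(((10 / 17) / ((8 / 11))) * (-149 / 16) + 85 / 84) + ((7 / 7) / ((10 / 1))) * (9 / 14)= -737531 / 114240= -6.46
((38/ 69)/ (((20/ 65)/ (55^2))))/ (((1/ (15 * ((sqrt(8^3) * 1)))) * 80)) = 747175 * sqrt(2)/ 46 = 22970.98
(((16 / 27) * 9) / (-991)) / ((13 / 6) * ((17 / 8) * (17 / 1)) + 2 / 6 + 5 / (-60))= -256 / 3735079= -0.00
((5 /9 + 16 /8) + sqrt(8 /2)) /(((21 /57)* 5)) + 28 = 9599 /315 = 30.47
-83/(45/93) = -2573/15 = -171.53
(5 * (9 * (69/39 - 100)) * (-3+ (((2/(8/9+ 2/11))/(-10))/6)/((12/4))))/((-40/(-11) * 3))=134471931/110240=1219.81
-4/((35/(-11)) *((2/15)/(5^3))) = 8250/7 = 1178.57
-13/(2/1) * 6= -39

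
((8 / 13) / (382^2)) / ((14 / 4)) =0.00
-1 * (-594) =594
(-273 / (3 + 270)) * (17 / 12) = -17 / 12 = -1.42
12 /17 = 0.71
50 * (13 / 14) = 46.43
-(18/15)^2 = -36/25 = -1.44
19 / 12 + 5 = 79 / 12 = 6.58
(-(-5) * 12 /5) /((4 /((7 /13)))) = 21 /13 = 1.62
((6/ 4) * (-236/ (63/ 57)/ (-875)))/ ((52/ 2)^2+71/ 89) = 199538/ 368939375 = 0.00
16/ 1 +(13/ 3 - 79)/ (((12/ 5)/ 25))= -6856/ 9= -761.78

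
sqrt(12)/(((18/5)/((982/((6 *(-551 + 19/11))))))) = -27005 *sqrt(3)/163134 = -0.29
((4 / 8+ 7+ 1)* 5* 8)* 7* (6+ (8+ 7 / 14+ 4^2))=72590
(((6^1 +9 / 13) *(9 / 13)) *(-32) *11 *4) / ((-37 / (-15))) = -2644.64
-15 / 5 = -3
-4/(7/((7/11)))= -4/11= -0.36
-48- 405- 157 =-610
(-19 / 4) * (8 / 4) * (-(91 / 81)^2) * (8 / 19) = 33124 / 6561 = 5.05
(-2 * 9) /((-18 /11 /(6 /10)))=33 /5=6.60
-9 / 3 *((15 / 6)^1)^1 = -15 / 2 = -7.50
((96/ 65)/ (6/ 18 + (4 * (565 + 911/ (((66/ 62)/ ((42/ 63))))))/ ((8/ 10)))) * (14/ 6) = 11088/ 18268835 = 0.00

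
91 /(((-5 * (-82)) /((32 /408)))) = 182 /10455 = 0.02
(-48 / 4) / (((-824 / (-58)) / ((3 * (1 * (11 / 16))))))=-2871 / 1648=-1.74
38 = 38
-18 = -18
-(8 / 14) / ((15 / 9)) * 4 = -48 / 35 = -1.37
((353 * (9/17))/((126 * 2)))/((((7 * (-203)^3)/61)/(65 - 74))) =193797/27873602764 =0.00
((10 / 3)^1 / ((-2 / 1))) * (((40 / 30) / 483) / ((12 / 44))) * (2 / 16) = -0.00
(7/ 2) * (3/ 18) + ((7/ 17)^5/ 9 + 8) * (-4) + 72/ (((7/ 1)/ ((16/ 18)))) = -7971539725/ 357803964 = -22.28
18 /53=0.34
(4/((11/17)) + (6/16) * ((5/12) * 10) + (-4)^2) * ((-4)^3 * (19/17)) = -317604/187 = -1698.42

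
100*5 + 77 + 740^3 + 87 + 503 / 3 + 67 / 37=44979956516 / 111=405224833.48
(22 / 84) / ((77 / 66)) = 11 / 49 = 0.22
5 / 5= 1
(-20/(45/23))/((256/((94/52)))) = -0.07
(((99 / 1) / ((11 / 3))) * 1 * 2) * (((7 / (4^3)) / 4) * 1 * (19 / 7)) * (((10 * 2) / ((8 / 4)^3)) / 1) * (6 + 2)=2565 / 32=80.16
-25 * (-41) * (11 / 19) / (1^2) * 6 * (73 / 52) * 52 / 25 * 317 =62619546 / 19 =3295765.58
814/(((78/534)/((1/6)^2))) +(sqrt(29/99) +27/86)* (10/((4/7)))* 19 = 665* sqrt(319)/66 +5215913/20124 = 439.15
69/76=0.91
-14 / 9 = -1.56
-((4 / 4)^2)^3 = -1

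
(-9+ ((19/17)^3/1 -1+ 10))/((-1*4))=-6859/19652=-0.35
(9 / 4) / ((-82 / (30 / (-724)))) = 135 / 118736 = 0.00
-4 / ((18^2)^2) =-1 / 26244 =-0.00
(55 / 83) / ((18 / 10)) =275 / 747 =0.37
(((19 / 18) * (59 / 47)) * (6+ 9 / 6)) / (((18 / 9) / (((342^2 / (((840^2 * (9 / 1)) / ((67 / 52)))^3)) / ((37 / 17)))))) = 2069122217251 / 927703264337661630873600000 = 0.00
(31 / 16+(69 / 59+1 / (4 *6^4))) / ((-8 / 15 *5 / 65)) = -61772815 / 815616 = -75.74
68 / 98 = 34 / 49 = 0.69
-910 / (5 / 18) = -3276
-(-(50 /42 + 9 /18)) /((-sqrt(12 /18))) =-2.07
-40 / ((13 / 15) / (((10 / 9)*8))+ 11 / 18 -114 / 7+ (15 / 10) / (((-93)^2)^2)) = 2792727504000 / 1087565110309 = 2.57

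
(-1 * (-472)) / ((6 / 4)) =944 / 3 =314.67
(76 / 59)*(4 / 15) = 304 / 885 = 0.34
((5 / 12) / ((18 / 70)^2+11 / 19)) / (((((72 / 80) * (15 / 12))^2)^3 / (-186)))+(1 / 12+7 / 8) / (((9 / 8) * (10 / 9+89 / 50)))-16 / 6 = -319906217045482 / 5190375390687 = -61.63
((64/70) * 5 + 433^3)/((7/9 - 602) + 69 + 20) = -5114512719/32270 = -158491.25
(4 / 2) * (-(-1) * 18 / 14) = 18 / 7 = 2.57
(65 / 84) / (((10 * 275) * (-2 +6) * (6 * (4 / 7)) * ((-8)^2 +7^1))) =13 / 44985600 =0.00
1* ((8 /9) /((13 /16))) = 128 /117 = 1.09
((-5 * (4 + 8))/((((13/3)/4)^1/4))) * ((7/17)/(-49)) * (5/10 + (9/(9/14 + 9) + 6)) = 21408/1547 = 13.84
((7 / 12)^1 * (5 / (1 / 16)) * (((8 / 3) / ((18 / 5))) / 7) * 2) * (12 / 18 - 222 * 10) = -5326400 / 243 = -21919.34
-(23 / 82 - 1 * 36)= 2929 / 82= 35.72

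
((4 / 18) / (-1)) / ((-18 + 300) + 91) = -2 / 3357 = -0.00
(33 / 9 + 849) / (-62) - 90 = -9649 / 93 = -103.75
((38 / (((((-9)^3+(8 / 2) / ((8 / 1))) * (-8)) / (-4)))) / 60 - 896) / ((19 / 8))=-156656716 / 415245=-377.26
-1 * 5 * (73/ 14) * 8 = -1460/ 7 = -208.57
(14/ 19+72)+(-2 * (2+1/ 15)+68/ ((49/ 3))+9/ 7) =1034143/ 13965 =74.05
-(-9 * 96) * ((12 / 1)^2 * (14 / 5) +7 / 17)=29641248 / 85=348720.56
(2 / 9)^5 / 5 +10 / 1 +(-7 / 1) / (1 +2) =7.67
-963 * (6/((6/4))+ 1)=-4815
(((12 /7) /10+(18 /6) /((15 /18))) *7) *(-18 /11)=-216 /5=-43.20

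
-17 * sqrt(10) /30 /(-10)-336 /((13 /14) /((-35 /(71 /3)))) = 535.30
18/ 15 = 6/ 5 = 1.20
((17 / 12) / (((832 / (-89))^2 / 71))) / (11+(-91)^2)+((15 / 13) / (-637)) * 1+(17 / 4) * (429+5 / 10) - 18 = 6100018342358935 / 3375073787904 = 1807.37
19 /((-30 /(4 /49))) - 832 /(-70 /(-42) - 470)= 356234 /206535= 1.72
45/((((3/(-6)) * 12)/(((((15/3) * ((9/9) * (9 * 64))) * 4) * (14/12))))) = -100800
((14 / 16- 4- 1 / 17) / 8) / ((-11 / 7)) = 3031 / 11968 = 0.25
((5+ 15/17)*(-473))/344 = -275/34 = -8.09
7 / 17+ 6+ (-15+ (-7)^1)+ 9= -112 / 17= -6.59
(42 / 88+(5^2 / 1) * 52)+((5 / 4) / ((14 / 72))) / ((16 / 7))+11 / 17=3901379 / 2992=1303.94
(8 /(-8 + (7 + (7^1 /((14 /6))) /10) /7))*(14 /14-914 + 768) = 81200 /487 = 166.74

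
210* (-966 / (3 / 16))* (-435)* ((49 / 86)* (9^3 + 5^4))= 15612381489600 / 43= 363078639293.02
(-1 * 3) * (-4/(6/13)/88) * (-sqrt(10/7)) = -13 * sqrt(70)/308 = -0.35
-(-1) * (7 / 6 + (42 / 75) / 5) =959 / 750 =1.28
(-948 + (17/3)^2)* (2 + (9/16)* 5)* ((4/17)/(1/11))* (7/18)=-48872747/11016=-4436.52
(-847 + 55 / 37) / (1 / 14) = -437976 / 37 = -11837.19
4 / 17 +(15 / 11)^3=62699 / 22627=2.77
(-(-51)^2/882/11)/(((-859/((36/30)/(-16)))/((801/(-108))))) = 25721/148160320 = 0.00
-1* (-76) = 76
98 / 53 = 1.85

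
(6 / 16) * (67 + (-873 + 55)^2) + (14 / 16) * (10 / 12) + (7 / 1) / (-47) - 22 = 566087263 / 2256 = 250925.21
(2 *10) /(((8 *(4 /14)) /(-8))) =-70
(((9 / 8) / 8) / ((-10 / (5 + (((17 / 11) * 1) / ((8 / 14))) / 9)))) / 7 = -2099 / 197120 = -0.01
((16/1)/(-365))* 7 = -0.31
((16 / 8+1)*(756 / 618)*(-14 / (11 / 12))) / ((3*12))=-1764 / 1133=-1.56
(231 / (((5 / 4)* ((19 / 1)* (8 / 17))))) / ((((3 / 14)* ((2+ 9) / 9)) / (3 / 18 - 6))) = -17493 / 38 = -460.34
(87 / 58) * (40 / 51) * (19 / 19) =20 / 17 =1.18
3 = 3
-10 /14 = -5 /7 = -0.71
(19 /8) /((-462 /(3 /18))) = -19 /22176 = -0.00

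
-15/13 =-1.15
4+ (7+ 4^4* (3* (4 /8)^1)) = 395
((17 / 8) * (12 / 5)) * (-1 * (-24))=122.40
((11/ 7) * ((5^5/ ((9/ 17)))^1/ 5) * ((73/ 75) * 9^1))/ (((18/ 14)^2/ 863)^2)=87180666882925/ 19683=4429236746.58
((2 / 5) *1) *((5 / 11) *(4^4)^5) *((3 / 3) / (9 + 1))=1099511627776 / 55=19991120505.02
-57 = -57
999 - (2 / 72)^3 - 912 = 87.00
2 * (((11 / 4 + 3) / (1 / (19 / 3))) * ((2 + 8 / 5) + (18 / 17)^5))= 2549550207 / 7099285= 359.13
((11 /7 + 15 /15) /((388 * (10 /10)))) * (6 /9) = 3 /679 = 0.00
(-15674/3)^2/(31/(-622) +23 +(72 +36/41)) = 6265185386552/21994299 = 284854.97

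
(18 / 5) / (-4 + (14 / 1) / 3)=27 / 5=5.40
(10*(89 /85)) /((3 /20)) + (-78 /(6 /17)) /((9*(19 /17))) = 139051 /2907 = 47.83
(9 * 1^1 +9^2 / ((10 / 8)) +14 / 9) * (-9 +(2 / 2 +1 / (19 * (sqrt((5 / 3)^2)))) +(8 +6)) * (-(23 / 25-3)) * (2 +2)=134717648 / 35625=3781.55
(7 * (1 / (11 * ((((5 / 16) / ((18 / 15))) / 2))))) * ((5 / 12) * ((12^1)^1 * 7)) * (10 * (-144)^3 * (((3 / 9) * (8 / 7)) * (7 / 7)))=-21403533312 / 11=-1945775755.64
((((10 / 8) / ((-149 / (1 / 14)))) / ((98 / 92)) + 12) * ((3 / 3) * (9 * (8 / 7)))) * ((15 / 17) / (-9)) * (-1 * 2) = 147181260 / 6081733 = 24.20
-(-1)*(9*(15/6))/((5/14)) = 63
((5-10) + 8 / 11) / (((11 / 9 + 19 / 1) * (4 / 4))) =-423 / 2002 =-0.21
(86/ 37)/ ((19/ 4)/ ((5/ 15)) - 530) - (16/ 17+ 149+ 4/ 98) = -9536700037/ 63583723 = -149.99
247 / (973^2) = 247 / 946729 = 0.00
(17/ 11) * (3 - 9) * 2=-204/ 11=-18.55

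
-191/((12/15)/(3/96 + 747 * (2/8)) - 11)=5708035/328607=17.37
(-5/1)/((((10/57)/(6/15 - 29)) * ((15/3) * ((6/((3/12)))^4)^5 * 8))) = 2717/535998495712080489828109516800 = 0.00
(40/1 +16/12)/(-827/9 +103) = 93/25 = 3.72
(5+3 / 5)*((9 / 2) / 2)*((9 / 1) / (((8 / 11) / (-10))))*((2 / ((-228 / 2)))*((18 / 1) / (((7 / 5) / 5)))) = 66825 / 38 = 1758.55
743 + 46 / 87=64687 / 87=743.53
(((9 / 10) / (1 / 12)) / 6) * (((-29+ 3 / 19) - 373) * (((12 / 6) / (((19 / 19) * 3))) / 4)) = -4581 / 38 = -120.55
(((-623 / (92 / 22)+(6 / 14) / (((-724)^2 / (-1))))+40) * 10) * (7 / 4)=-1907.12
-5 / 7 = -0.71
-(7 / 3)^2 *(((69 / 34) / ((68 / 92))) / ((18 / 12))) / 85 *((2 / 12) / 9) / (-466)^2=-25921 / 2592536450040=-0.00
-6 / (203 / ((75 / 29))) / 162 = -25 / 52983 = -0.00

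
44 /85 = 0.52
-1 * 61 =-61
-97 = -97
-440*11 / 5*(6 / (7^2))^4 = -0.22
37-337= -300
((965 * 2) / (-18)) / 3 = -35.74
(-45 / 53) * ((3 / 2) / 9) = -15 / 106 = -0.14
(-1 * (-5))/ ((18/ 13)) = 65/ 18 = 3.61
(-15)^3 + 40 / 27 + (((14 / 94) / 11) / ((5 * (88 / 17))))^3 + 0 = -1072201773892930820707 / 317828927870784000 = -3373.52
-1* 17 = -17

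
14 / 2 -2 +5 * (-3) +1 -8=-17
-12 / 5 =-2.40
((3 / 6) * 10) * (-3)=-15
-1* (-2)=2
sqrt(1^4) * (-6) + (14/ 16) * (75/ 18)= -113/ 48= -2.35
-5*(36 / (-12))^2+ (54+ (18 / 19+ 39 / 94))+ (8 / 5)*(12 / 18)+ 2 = 13.43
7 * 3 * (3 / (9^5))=7 / 6561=0.00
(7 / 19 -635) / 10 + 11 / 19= -5974 / 95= -62.88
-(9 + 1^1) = -10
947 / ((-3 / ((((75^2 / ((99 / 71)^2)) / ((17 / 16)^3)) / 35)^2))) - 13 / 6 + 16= -12616801900605604078717 / 8415823490018406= -1499176.15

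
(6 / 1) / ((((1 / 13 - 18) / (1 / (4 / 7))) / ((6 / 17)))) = -819 / 3961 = -0.21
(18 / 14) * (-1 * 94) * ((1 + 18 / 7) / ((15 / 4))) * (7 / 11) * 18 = -101520 / 77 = -1318.44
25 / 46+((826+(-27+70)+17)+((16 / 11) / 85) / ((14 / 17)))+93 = 17348083 / 17710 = 979.56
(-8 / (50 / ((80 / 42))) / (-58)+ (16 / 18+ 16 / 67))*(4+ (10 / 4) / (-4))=260031 / 68005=3.82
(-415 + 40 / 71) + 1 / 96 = -2824729 / 6816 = -414.43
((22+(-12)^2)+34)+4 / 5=1004 / 5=200.80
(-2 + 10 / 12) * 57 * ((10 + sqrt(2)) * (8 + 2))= -6650 - 665 * sqrt(2)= -7590.45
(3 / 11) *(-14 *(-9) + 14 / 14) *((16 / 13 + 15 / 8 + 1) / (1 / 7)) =1138809 / 1144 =995.46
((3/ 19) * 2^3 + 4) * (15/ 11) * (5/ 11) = 7500/ 2299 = 3.26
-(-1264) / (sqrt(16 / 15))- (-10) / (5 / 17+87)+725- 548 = 131419 / 742+316* sqrt(15) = 1400.98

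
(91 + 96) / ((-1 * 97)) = -187 / 97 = -1.93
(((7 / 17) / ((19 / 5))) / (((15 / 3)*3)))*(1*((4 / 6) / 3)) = 14 / 8721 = 0.00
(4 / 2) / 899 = 2 / 899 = 0.00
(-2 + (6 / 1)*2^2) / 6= 11 / 3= 3.67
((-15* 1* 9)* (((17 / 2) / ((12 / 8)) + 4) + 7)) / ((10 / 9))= -2025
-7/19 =-0.37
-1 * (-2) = 2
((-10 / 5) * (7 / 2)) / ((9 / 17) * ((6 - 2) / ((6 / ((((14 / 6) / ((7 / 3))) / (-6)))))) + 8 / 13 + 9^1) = -1547 / 2112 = -0.73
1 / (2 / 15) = 15 / 2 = 7.50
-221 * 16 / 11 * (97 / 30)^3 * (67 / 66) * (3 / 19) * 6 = -27027898222 / 2586375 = -10450.11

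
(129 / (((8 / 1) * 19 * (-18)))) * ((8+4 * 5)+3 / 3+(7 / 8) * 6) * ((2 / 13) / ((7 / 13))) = -5891 / 12768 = -0.46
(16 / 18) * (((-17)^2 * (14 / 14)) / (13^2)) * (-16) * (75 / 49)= -924800 / 24843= -37.23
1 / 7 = 0.14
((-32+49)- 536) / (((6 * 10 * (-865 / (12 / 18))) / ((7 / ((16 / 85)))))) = 119 / 480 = 0.25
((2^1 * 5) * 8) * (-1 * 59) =-4720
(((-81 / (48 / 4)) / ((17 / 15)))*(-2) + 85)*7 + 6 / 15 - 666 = 2173 / 170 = 12.78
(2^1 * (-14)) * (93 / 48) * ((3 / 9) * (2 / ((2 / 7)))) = -1519 / 12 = -126.58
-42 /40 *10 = -10.50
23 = 23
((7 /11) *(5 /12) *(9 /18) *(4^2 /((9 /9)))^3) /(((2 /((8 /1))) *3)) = 71680 /99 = 724.04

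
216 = 216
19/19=1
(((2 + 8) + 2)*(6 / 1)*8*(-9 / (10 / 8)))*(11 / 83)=-228096 / 415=-549.63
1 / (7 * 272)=1 / 1904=0.00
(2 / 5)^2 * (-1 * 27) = -108 / 25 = -4.32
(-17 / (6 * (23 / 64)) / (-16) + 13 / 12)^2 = 21025 / 8464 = 2.48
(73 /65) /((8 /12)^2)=657 /260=2.53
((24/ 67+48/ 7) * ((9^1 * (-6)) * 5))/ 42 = -152280/ 3283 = -46.38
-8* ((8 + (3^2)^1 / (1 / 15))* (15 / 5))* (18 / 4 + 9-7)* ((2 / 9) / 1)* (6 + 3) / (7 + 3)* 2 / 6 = -7436 / 5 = -1487.20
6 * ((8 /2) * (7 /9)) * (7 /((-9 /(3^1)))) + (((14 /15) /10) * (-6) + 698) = 147124 /225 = 653.88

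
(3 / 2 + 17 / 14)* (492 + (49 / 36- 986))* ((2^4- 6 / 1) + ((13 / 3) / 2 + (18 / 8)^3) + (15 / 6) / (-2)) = -1443221095 / 48384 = -29828.48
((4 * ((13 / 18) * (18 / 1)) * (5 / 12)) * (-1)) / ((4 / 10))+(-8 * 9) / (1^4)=-757 / 6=-126.17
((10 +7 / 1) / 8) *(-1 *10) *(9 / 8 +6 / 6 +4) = -4165 / 32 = -130.16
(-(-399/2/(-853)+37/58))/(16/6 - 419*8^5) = 0.00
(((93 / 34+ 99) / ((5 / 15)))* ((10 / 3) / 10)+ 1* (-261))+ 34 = -4259 / 34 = -125.26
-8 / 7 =-1.14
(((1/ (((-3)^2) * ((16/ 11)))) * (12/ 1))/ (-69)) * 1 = -11/ 828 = -0.01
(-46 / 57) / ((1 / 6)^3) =-3312 / 19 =-174.32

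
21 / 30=7 / 10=0.70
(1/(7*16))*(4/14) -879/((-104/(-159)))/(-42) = 32.00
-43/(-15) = 43/15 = 2.87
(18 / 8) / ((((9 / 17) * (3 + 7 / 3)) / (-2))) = -51 / 32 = -1.59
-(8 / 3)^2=-64 / 9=-7.11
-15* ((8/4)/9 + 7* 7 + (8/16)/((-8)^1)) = -35395/48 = -737.40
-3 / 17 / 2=-3 / 34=-0.09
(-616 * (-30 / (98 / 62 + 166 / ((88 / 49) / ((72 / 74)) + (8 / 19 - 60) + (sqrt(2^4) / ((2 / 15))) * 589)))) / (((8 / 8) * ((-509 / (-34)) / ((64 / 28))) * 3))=219003327397888 / 370257001415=591.49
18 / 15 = 6 / 5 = 1.20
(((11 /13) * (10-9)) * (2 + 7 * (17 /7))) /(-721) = -209 /9373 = -0.02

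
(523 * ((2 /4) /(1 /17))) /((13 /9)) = 80019 /26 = 3077.65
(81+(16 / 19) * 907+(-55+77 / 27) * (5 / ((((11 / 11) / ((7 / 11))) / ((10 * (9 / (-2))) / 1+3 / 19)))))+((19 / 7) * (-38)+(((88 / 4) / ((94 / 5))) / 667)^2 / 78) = 250253656801257541 / 30585450526722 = 8182.11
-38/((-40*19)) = 1/20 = 0.05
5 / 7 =0.71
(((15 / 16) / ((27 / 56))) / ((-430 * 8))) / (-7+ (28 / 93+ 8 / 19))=4123 / 45791904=0.00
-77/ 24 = -3.21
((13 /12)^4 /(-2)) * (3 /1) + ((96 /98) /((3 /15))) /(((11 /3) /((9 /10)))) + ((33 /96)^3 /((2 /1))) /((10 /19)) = -7870595743 /9537454080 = -0.83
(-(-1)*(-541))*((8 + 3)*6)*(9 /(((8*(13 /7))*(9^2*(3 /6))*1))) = -41657 /78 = -534.06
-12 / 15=-4 / 5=-0.80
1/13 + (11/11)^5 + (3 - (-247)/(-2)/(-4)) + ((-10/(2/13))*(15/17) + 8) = -25461/1768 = -14.40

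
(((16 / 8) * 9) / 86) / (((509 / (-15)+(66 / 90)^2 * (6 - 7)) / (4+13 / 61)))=-520425 / 20343988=-0.03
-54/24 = -9/4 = -2.25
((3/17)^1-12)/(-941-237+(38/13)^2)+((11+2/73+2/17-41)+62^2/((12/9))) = 699789821151/245268758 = 2853.16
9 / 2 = 4.50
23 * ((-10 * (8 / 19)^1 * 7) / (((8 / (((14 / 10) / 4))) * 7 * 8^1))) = -161 / 304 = -0.53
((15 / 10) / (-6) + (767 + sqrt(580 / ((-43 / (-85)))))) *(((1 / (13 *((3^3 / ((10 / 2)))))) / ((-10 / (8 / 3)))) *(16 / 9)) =-5.41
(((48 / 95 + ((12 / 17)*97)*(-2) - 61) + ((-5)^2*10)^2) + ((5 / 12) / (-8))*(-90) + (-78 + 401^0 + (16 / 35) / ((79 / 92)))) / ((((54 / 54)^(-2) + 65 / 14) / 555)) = 98706531546339 / 16126744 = 6120673.31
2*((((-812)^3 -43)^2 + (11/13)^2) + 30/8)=193768394629773152335/338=573279274052583290.93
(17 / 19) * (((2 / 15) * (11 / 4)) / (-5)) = -187 / 2850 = -0.07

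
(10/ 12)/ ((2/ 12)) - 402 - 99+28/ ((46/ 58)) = -10596/ 23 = -460.70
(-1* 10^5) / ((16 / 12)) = -75000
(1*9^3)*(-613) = -446877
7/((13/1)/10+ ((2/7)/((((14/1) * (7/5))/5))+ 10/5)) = 24010/11569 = 2.08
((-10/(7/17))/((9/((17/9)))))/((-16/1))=1445/4536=0.32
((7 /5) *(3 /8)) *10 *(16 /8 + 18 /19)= 294 /19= 15.47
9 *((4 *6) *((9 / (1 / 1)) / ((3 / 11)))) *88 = 627264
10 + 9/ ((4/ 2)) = 14.50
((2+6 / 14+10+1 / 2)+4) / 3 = 79 / 14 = 5.64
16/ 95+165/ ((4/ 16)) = 62716/ 95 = 660.17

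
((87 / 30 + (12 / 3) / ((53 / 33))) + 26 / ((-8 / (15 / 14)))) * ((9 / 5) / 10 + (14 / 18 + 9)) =19.00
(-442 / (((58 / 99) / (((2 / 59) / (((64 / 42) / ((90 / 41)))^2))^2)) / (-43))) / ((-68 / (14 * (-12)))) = 396.61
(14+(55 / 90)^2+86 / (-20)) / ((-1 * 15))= -16319 / 24300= -0.67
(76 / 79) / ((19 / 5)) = 20 / 79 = 0.25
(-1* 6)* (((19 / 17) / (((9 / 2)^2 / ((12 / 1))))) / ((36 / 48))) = -2432 / 459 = -5.30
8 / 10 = 4 / 5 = 0.80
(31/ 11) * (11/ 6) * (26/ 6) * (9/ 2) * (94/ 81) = 18941/ 162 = 116.92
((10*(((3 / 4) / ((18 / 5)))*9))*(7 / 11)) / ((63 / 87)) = 725 / 44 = 16.48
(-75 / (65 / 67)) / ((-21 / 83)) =27805 / 91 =305.55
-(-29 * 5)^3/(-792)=-3048625/792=-3849.27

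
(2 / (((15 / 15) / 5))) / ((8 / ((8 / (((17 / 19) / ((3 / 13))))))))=570 / 221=2.58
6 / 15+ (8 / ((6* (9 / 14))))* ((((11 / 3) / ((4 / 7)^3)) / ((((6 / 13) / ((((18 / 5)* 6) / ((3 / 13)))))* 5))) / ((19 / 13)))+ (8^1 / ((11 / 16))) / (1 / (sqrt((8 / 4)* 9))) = 1180.86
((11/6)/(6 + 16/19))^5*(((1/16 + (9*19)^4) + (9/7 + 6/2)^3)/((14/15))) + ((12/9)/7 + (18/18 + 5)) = 1871251405515959908618679/1478849206947840000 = 1265342.94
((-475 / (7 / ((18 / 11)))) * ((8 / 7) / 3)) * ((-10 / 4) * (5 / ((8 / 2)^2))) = 35625 / 1078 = 33.05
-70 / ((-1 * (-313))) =-70 / 313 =-0.22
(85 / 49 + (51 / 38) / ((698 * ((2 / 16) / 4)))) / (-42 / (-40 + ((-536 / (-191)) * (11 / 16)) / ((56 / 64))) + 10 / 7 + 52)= 4915306594 / 149246483197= 0.03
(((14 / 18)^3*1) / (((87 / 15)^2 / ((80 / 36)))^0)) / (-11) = -0.04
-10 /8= -5 /4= -1.25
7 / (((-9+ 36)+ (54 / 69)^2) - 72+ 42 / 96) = -59248 / 371993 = -0.16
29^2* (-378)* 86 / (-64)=6834807 / 16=427175.44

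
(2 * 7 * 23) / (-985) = -322 / 985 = -0.33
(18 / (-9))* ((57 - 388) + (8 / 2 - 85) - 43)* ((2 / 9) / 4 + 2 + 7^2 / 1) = 418145 / 9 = 46460.56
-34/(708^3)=-17/177447456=-0.00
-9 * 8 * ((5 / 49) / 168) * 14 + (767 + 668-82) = 66267 / 49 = 1352.39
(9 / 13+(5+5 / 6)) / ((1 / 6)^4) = 109944 / 13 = 8457.23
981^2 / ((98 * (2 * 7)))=962361 / 1372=701.43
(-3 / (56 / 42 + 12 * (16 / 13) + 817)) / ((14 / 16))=-936 / 227437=-0.00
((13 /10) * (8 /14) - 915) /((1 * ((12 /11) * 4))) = -351989 /1680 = -209.52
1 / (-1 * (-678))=1 / 678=0.00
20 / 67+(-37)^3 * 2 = -6787482 / 67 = -101305.70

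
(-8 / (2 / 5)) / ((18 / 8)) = -80 / 9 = -8.89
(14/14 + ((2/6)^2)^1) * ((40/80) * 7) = 35/9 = 3.89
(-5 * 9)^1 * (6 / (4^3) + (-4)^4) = -368775 / 32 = -11524.22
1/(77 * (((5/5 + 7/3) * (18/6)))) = 1/770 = 0.00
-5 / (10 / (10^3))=-500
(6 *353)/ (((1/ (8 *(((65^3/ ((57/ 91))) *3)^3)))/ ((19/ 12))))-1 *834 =22038350379256851554386426/ 361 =61048061992401250843175.70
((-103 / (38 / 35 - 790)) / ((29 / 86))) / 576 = 155015 / 230615424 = 0.00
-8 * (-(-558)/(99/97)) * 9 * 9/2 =-1948536/11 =-177139.64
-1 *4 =-4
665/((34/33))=21945/34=645.44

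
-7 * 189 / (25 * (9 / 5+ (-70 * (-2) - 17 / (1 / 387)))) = 189 / 22990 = 0.01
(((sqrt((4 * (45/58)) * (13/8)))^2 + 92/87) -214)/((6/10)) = -361745/1044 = -346.50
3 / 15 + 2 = 11 / 5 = 2.20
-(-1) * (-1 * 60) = -60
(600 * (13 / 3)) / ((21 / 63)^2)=23400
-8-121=-129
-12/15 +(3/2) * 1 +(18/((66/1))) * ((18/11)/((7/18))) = 15649/8470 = 1.85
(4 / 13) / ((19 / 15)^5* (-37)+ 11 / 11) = -759375 / 295282936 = -0.00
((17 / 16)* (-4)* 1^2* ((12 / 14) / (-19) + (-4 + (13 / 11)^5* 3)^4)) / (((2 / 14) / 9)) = -989605047152403942016631607 / 51128999614874560699276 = -19355.06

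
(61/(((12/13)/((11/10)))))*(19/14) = 165737/1680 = 98.65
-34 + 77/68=-2235/68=-32.87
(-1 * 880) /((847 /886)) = -920.52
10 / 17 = 0.59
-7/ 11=-0.64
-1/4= -0.25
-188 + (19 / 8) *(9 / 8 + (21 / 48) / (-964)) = -22868141 / 123392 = -185.33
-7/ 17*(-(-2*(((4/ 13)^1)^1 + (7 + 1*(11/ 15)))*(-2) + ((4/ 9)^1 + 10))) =174482/ 9945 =17.54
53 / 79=0.67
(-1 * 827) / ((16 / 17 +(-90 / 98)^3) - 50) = 1654027291 / 99668391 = 16.60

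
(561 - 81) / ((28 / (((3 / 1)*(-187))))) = -67320 / 7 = -9617.14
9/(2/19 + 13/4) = 228/85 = 2.68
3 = 3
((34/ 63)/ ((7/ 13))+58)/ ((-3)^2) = 6.56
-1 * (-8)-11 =-3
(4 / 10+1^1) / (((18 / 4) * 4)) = 7 / 90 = 0.08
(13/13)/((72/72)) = 1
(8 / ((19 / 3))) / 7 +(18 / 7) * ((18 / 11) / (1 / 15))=92604 / 1463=63.30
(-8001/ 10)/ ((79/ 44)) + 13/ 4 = -698953/ 1580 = -442.38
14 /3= 4.67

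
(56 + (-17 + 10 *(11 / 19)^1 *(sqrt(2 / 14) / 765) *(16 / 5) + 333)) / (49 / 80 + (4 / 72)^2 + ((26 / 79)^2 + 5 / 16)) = 158171904 *sqrt(7) / 47383611947 + 7522152480 / 20956927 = 358.94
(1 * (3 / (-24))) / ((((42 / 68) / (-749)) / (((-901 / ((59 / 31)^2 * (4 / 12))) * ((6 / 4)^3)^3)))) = -31000747812597 / 7129088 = -4348487.19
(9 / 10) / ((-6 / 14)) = -21 / 10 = -2.10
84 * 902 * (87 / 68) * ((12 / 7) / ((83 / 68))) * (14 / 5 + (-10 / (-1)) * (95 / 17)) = 7989465.19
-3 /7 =-0.43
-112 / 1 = -112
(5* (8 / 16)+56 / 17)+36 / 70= 7507 / 1190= 6.31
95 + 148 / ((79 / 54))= 15497 / 79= 196.16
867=867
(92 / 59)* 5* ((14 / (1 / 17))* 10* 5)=92779.66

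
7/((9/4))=28/9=3.11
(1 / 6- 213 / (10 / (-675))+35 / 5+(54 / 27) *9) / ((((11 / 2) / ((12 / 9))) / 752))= 23630848 / 9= 2625649.78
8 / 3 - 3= -1 / 3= -0.33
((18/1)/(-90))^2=1/25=0.04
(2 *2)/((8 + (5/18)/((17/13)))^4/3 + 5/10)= 105212405952/39894511049305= 0.00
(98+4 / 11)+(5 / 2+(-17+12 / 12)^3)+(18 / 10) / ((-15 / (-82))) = -2191913 / 550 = -3985.30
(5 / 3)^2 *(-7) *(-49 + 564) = -10013.89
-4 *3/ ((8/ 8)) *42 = -504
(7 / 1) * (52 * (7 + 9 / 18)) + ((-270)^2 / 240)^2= 1519905 / 16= 94994.06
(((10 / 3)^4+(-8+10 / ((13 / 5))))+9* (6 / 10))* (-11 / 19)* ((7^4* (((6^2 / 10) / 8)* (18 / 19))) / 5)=-17340432571 / 1173250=-14779.83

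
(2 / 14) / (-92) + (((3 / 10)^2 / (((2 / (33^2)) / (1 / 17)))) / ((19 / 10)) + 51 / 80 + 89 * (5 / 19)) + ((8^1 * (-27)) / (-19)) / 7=113151217 / 4160240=27.20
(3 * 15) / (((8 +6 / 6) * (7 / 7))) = 5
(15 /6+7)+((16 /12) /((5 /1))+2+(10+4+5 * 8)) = 1973 /30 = 65.77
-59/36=-1.64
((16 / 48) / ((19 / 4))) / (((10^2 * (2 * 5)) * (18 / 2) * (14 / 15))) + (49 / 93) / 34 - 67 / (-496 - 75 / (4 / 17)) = 20093502143 / 205583912100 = 0.10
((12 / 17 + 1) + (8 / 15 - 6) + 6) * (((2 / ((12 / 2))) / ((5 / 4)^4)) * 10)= 292352 / 95625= 3.06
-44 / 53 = -0.83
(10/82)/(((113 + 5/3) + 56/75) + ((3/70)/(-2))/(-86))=903000/854591413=0.00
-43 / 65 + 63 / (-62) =-6761 / 4030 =-1.68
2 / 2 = 1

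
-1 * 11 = -11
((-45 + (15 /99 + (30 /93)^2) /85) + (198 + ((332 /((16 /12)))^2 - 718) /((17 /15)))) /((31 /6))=58469007638 /5570917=10495.40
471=471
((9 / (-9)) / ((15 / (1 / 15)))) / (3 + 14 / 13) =-13 / 11925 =-0.00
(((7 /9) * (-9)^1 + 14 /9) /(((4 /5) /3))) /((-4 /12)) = 61.25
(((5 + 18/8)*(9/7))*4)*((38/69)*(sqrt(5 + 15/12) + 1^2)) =1653/23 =71.87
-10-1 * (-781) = 771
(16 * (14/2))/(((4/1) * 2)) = 14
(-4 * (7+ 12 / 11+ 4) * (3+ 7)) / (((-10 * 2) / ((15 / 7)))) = 570 / 11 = 51.82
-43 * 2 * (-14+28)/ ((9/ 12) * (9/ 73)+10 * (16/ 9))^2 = -3.77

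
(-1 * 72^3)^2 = 139314069504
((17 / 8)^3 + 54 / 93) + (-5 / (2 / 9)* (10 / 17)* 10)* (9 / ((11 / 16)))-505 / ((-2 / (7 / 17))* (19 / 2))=-96516972273 / 56393216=-1711.50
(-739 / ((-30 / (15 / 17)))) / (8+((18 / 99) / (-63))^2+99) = 354904011 / 1747145998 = 0.20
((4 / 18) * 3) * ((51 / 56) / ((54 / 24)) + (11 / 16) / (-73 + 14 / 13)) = 11287 / 42840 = 0.26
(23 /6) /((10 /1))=23 /60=0.38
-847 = -847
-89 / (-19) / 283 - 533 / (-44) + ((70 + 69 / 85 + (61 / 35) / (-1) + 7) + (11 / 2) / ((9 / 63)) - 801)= -94921243867 / 140769860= -674.30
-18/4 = -9/2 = -4.50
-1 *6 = -6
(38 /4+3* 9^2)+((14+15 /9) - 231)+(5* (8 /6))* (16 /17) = 43.44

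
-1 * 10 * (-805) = 8050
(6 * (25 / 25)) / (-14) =-3 / 7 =-0.43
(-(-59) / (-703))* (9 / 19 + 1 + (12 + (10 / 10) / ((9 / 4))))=-140420 / 120213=-1.17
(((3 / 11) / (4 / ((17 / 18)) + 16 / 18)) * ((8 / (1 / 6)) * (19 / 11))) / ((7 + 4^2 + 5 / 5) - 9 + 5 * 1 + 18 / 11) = 1539 / 7546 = 0.20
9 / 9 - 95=-94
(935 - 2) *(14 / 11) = 13062 / 11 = 1187.45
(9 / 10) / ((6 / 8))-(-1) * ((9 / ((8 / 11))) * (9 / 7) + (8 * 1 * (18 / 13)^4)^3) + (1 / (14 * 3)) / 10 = 99572990099481087691 / 3914078300576808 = 25439.70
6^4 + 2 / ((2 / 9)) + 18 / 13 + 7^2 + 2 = 17646 / 13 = 1357.38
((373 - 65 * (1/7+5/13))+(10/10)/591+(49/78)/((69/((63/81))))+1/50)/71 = 4.77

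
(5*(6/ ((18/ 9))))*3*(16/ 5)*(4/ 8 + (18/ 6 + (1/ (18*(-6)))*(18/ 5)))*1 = 2496/ 5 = 499.20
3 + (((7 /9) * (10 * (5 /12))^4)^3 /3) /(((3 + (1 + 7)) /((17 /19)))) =347557668595904192039 /994970200485888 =349314.65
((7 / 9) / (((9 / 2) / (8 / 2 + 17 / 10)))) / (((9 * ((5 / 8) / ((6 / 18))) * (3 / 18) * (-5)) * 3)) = -2128 / 91125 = -0.02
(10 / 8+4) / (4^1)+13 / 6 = 167 / 48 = 3.48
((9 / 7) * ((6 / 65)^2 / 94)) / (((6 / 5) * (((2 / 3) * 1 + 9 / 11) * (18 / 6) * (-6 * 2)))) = -0.00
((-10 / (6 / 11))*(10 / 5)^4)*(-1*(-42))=-12320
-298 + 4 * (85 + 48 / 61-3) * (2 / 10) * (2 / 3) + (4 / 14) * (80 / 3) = -315418 / 1281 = -246.23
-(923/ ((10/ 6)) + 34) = -2939/ 5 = -587.80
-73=-73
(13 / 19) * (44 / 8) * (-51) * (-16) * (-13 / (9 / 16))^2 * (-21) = -5889787904 / 171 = -34443204.12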